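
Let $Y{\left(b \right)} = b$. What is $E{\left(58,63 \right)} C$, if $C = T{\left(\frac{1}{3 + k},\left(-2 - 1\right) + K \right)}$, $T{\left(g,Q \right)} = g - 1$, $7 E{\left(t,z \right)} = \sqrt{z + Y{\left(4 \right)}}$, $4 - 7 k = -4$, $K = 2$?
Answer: $- \frac{22 \sqrt{67}}{203} \approx -0.88708$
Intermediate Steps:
$k = \frac{8}{7}$ ($k = \frac{4}{7} - - \frac{4}{7} = \frac{4}{7} + \frac{4}{7} = \frac{8}{7} \approx 1.1429$)
$E{\left(t,z \right)} = \frac{\sqrt{4 + z}}{7}$ ($E{\left(t,z \right)} = \frac{\sqrt{z + 4}}{7} = \frac{\sqrt{4 + z}}{7}$)
$T{\left(g,Q \right)} = -1 + g$ ($T{\left(g,Q \right)} = g - 1 = -1 + g$)
$C = - \frac{22}{29}$ ($C = -1 + \frac{1}{3 + \frac{8}{7}} = -1 + \frac{1}{\frac{29}{7}} = -1 + \frac{7}{29} = - \frac{22}{29} \approx -0.75862$)
$E{\left(58,63 \right)} C = \frac{\sqrt{4 + 63}}{7} \left(- \frac{22}{29}\right) = \frac{\sqrt{67}}{7} \left(- \frac{22}{29}\right) = - \frac{22 \sqrt{67}}{203}$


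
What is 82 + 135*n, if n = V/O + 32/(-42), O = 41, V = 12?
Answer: 5354/287 ≈ 18.655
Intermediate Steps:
n = -404/861 (n = 12/41 + 32/(-42) = 12*(1/41) + 32*(-1/42) = 12/41 - 16/21 = -404/861 ≈ -0.46922)
82 + 135*n = 82 + 135*(-404/861) = 82 - 18180/287 = 5354/287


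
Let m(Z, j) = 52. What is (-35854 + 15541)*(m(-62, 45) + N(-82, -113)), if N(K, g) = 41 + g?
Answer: 406260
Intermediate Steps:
(-35854 + 15541)*(m(-62, 45) + N(-82, -113)) = (-35854 + 15541)*(52 + (41 - 113)) = -20313*(52 - 72) = -20313*(-20) = 406260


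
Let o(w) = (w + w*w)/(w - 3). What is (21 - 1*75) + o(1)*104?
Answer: -158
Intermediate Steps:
o(w) = (w + w²)/(-3 + w)
(21 - 1*75) + o(1)*104 = (21 - 1*75) + (1*(1 + 1)/(-3 + 1))*104 = (21 - 75) + (1*2/(-2))*104 = -54 + (1*(-½)*2)*104 = -54 - 1*104 = -54 - 104 = -158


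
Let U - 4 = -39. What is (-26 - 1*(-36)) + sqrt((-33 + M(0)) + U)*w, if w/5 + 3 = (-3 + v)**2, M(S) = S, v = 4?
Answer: 10 - 20*I*sqrt(17) ≈ 10.0 - 82.462*I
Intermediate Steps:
U = -35 (U = 4 - 39 = -35)
w = -10 (w = -15 + 5*(-3 + 4)**2 = -15 + 5*1**2 = -15 + 5*1 = -15 + 5 = -10)
(-26 - 1*(-36)) + sqrt((-33 + M(0)) + U)*w = (-26 - 1*(-36)) + sqrt((-33 + 0) - 35)*(-10) = (-26 + 36) + sqrt(-33 - 35)*(-10) = 10 + sqrt(-68)*(-10) = 10 + (2*I*sqrt(17))*(-10) = 10 - 20*I*sqrt(17)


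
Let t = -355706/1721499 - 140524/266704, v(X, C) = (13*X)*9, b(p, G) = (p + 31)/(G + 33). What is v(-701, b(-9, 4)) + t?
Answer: -724170324688241/8829435948 ≈ -82018.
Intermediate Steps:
b(p, G) = (31 + p)/(33 + G)
v(X, C) = 117*X
t = -6476541125/8829435948 (t = -355706*1/1721499 - 140524*1/266704 = -27362/132423 - 35131/66676 = -6476541125/8829435948 ≈ -0.73352)
v(-701, b(-9, 4)) + t = 117*(-701) - 6476541125/8829435948 = -82017 - 6476541125/8829435948 = -724170324688241/8829435948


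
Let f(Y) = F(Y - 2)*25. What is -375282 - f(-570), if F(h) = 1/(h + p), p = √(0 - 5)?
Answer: -122788127998/327189 + 25*I*√5/327189 ≈ -3.7528e+5 + 0.00017085*I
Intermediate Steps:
p = I*√5 (p = √(-5) = I*√5 ≈ 2.2361*I)
F(h) = 1/(h + I*√5)
f(Y) = 25/(-2 + Y + I*√5) (f(Y) = 25/((Y - 2) + I*√5) = 25/((-2 + Y) + I*√5) = 25/(-2 + Y + I*√5))
-375282 - f(-570) = -375282 - 25/(-2 - 570 + I*√5) = -375282 - 25/(-572 + I*√5)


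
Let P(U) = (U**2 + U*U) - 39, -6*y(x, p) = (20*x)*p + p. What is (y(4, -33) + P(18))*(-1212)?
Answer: -1278054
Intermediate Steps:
y(x, p) = -p/6 - 10*p*x/3 (y(x, p) = -((20*x)*p + p)/6 = -(20*p*x + p)/6 = -(p + 20*p*x)/6 = -p/6 - 10*p*x/3)
P(U) = -39 + 2*U**2 (P(U) = (U**2 + U**2) - 39 = 2*U**2 - 39 = -39 + 2*U**2)
(y(4, -33) + P(18))*(-1212) = (-1/6*(-33)*(1 + 20*4) + (-39 + 2*18**2))*(-1212) = (-1/6*(-33)*(1 + 80) + (-39 + 2*324))*(-1212) = (-1/6*(-33)*81 + (-39 + 648))*(-1212) = (891/2 + 609)*(-1212) = (2109/2)*(-1212) = -1278054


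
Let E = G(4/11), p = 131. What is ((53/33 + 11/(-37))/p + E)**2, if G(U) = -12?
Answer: 3678010538596/25584322401 ≈ 143.76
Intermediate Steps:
E = -12
((53/33 + 11/(-37))/p + E)**2 = ((53/33 + 11/(-37))/131 - 12)**2 = ((53*(1/33) + 11*(-1/37))*(1/131) - 12)**2 = ((53/33 - 11/37)*(1/131) - 12)**2 = ((1598/1221)*(1/131) - 12)**2 = (1598/159951 - 12)**2 = (-1917814/159951)**2 = 3678010538596/25584322401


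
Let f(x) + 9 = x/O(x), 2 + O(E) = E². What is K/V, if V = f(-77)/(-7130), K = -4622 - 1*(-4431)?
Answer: -807156641/5342 ≈ -1.5110e+5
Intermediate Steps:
O(E) = -2 + E²
f(x) = -9 + x/(-2 + x²)
K = -191 (K = -4622 + 4431 = -191)
V = 5342/4225951 (V = (-9 - 77/(-2 + (-77)²))/(-7130) = (-9 - 77/(-2 + 5929))*(-1/7130) = (-9 - 77/5927)*(-1/7130) = -53420/5927*(-1/7130) = 5342/4225951 ≈ 0.0012641)
K/V = -191/5342/4225951 = -191*4225951/5342 = -807156641/5342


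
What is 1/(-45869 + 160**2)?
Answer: -1/20269 ≈ -4.9336e-5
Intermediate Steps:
1/(-45869 + 160**2) = 1/(-45869 + 25600) = 1/(-20269) = -1/20269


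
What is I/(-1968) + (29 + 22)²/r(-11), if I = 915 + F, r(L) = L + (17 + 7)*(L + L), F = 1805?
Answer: -411553/66297 ≈ -6.2077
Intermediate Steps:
r(L) = 49*L (r(L) = L + 24*(2*L) = L + 48*L = 49*L)
I = 2720 (I = 915 + 1805 = 2720)
I/(-1968) + (29 + 22)²/r(-11) = 2720/(-1968) + (29 + 22)²/((49*(-11))) = 2720*(-1/1968) + 51²/(-539) = -170/123 + 2601*(-1/539) = -170/123 - 2601/539 = -411553/66297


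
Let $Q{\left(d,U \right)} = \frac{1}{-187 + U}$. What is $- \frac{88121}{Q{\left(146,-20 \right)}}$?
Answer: $18241047$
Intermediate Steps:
$- \frac{88121}{Q{\left(146,-20 \right)}} = - \frac{88121}{\frac{1}{-187 - 20}} = - \frac{88121}{\frac{1}{-207}} = - \frac{88121}{- \frac{1}{207}} = \left(-88121\right) \left(-207\right) = 18241047$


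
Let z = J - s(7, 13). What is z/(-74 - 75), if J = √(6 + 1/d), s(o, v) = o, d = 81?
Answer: 7/149 - √487/1341 ≈ 0.030523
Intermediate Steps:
J = √487/9 (J = √(6 + 1/81) = √(487/81) = √487/9 ≈ 2.4520)
z = -7 + √487/9 (z = √487/9 - 1*7 = √487/9 - 7 = -7 + √487/9 ≈ -4.5480)
z/(-74 - 75) = (-7 + √487/9)/(-74 - 75) = (-7 + √487/9)/(-149) = -(-7 + √487/9)/149 = 7/149 - √487/1341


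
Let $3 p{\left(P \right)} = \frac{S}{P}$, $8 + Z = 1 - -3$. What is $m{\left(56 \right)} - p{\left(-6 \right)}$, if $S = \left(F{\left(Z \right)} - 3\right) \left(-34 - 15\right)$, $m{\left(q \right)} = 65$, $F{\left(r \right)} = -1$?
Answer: $\frac{683}{9} \approx 75.889$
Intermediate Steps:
$Z = -4$ ($Z = -8 + \left(1 - -3\right) = -8 + \left(1 + 3\right) = -8 + 4 = -4$)
$S = 196$ ($S = \left(-1 - 3\right) \left(-34 - 15\right) = \left(-4\right) \left(-49\right) = 196$)
$p{\left(P \right)} = \frac{196}{3 P}$ ($p{\left(P \right)} = \frac{196 \frac{1}{P}}{3} = \frac{196}{3 P}$)
$m{\left(56 \right)} - p{\left(-6 \right)} = 65 - \frac{196}{3 \left(-6\right)} = 65 - \frac{196}{3} \left(- \frac{1}{6}\right) = 65 - - \frac{98}{9} = 65 + \frac{98}{9} = \frac{683}{9}$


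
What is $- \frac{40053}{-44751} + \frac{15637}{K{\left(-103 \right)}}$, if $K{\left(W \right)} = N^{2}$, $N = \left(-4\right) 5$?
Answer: $\frac{238597529}{5966800} \approx 39.988$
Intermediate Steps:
$N = -20$
$K{\left(W \right)} = 400$ ($K{\left(W \right)} = \left(-20\right)^{2} = 400$)
$- \frac{40053}{-44751} + \frac{15637}{K{\left(-103 \right)}} = - \frac{40053}{-44751} + \frac{15637}{400} = \left(-40053\right) \left(- \frac{1}{44751}\right) + 15637 \cdot \frac{1}{400} = \frac{13351}{14917} + \frac{15637}{400} = \frac{238597529}{5966800}$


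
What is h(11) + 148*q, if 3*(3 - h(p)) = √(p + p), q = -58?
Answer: -8581 - √22/3 ≈ -8582.6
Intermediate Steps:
h(p) = 3 - √2*√p/3 (h(p) = 3 - √(p + p)/3 = 3 - √2*√p/3)
h(11) + 148*q = (3 - √2*√11/3) + 148*(-58) = (3 - √22/3) - 8584 = -8581 - √22/3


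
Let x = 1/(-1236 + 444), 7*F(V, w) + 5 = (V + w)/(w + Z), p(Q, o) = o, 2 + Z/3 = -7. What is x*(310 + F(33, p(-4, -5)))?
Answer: -5771/14784 ≈ -0.39035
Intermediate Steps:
Z = -27 (Z = -6 + 3*(-7) = -6 - 21 = -27)
F(V, w) = -5/7 + (V + w)/(7*(-27 + w)) (F(V, w) = -5/7 + ((V + w)/(w - 27))/7 = -5/7 + ((V + w)/(-27 + w))/7 = -5/7 + (V + w)/(7*(-27 + w)))
x = -1/792 (x = 1/(-792) = -1/792 ≈ -0.0012626)
x*(310 + F(33, p(-4, -5))) = -(310 + (135 + 33 - 4*(-5))/(7*(-27 - 5)))/792 = -(310 + (⅐)*(135 + 33 + 20)/(-32))/792 = -(310 + (⅐)*(-1/32)*188)/792 = -(310 - 47/56)/792 = -1/792*17313/56 = -5771/14784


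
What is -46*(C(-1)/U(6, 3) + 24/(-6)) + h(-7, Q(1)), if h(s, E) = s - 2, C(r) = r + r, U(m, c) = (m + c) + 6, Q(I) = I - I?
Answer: 2717/15 ≈ 181.13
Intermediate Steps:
Q(I) = 0
U(m, c) = 6 + c + m (U(m, c) = (c + m) + 6 = 6 + c + m)
C(r) = 2*r
h(s, E) = -2 + s
-46*(C(-1)/U(6, 3) + 24/(-6)) + h(-7, Q(1)) = -46*((2*(-1))/(6 + 3 + 6) + 24/(-6)) + (-2 - 7) = -46*(-2/15 + 24*(-⅙)) - 9 = -46*(-2*1/15 - 4) - 9 = -46*(-2/15 - 4) - 9 = -46*(-62/15) - 9 = 2852/15 - 9 = 2717/15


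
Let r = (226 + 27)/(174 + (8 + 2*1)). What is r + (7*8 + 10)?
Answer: 539/8 ≈ 67.375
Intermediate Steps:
r = 11/8 (r = 253/(174 + (8 + 2)) = 253/(174 + 10) = 253/184 = 253*(1/184) = 11/8 ≈ 1.3750)
r + (7*8 + 10) = 11/8 + (7*8 + 10) = 11/8 + (56 + 10) = 11/8 + 66 = 539/8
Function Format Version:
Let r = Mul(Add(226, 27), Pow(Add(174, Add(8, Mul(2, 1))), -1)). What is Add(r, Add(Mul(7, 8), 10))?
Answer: Rational(539, 8) ≈ 67.375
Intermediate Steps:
r = Rational(11, 8) (r = Mul(253, Pow(Add(174, Add(8, 2)), -1)) = Mul(253, Pow(Add(174, 10), -1)) = Mul(253, Pow(184, -1)) = Mul(253, Rational(1, 184)) = Rational(11, 8) ≈ 1.3750)
Add(r, Add(Mul(7, 8), 10)) = Add(Rational(11, 8), Add(Mul(7, 8), 10)) = Add(Rational(11, 8), Add(56, 10)) = Add(Rational(11, 8), 66) = Rational(539, 8)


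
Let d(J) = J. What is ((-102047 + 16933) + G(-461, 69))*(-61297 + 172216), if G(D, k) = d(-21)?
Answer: -9443089065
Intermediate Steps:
G(D, k) = -21
((-102047 + 16933) + G(-461, 69))*(-61297 + 172216) = ((-102047 + 16933) - 21)*(-61297 + 172216) = (-85114 - 21)*110919 = -85135*110919 = -9443089065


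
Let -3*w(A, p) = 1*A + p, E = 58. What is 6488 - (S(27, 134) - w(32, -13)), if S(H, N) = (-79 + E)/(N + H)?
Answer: 447244/69 ≈ 6481.8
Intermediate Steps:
w(A, p) = -A/3 - p/3 (w(A, p) = -(1*A + p)/3 = -(A + p)/3 = -A/3 - p/3)
S(H, N) = -21/(H + N) (S(H, N) = (-79 + 58)/(N + H) = -21/(H + N))
6488 - (S(27, 134) - w(32, -13)) = 6488 - (-21/(27 + 134) - (-1/3*32 - 1/3*(-13))) = 6488 - (-21/161 - (-32/3 + 13/3)) = 6488 - (-21*1/161 - 1*(-19/3)) = 6488 - (-3/23 + 19/3) = 6488 - 1*428/69 = 6488 - 428/69 = 447244/69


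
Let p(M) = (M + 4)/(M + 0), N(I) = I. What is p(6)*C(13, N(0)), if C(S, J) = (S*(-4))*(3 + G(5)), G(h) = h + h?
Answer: -3380/3 ≈ -1126.7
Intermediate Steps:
G(h) = 2*h
p(M) = (4 + M)/M
C(S, J) = -52*S (C(S, J) = (S*(-4))*(3 + 2*5) = (-4*S)*(3 + 10) = -4*S*13 = -52*S)
p(6)*C(13, N(0)) = ((4 + 6)/6)*(-52*13) = ((1/6)*10)*(-676) = (5/3)*(-676) = -3380/3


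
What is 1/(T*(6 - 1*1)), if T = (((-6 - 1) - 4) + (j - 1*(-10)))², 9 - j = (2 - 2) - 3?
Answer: 1/605 ≈ 0.0016529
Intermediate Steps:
j = 12 (j = 9 - ((2 - 2) - 3) = 9 - (0 - 3) = 9 - 1*(-3) = 9 + 3 = 12)
T = 121 (T = (((-6 - 1) - 4) + (12 - 1*(-10)))² = ((-7 - 4) + (12 + 10))² = (-11 + 22)² = 11² = 121)
1/(T*(6 - 1*1)) = 1/(121*(6 - 1*1)) = 1/(121*(6 - 1)) = 1/(121*5) = 1/605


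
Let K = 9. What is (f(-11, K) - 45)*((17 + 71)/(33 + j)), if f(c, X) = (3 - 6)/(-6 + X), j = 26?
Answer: -4048/59 ≈ -68.610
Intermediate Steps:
f(c, X) = -3/(-6 + X)
(f(-11, K) - 45)*((17 + 71)/(33 + j)) = (-3/(-6 + 9) - 45)*((17 + 71)/(33 + 26)) = (-3/3 - 45)*(88/59) = (-3*⅓ - 45)*(88*(1/59)) = (-1 - 45)*(88/59) = -46*88/59 = -4048/59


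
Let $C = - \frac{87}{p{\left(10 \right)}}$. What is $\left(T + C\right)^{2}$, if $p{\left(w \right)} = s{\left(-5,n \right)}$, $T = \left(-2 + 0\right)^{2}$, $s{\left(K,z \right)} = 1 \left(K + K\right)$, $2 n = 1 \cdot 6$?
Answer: $\frac{16129}{100} \approx 161.29$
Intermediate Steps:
$n = 3$ ($n = \frac{1 \cdot 6}{2} = \frac{1}{2} \cdot 6 = 3$)
$s{\left(K,z \right)} = 2 K$ ($s{\left(K,z \right)} = 1 \cdot 2 K = 2 K$)
$T = 4$ ($T = \left(-2\right)^{2} = 4$)
$p{\left(w \right)} = -10$ ($p{\left(w \right)} = 2 \left(-5\right) = -10$)
$C = \frac{87}{10}$ ($C = - \frac{87}{-10} = \left(-87\right) \left(- \frac{1}{10}\right) = \frac{87}{10} \approx 8.7$)
$\left(T + C\right)^{2} = \left(4 + \frac{87}{10}\right)^{2} = \left(\frac{127}{10}\right)^{2} = \frac{16129}{100}$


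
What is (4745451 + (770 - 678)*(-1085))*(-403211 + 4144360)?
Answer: 17379997770019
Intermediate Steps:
(4745451 + (770 - 678)*(-1085))*(-403211 + 4144360) = (4745451 + 92*(-1085))*3741149 = (4745451 - 99820)*3741149 = 4645631*3741149 = 17379997770019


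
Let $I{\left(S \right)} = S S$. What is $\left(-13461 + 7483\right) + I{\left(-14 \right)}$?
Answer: $-5782$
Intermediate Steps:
$I{\left(S \right)} = S^{2}$
$\left(-13461 + 7483\right) + I{\left(-14 \right)} = \left(-13461 + 7483\right) + \left(-14\right)^{2} = -5978 + 196 = -5782$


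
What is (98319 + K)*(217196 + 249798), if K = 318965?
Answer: 194869124296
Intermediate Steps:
(98319 + K)*(217196 + 249798) = (98319 + 318965)*(217196 + 249798) = 417284*466994 = 194869124296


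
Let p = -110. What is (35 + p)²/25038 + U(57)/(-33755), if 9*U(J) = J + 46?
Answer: 189585329/845157690 ≈ 0.22432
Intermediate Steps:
U(J) = 46/9 + J/9 (U(J) = (J + 46)/9 = (46 + J)/9 = 46/9 + J/9)
(35 + p)²/25038 + U(57)/(-33755) = (35 - 110)²/25038 + (46/9 + (⅑)*57)/(-33755) = (-75)²*(1/25038) + (46/9 + 19/3)*(-1/33755) = 5625*(1/25038) + (103/9)*(-1/33755) = 625/2782 - 103/303795 = 189585329/845157690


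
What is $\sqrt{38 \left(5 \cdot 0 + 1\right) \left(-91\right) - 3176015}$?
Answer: $i \sqrt{3179473} \approx 1783.1 i$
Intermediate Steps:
$\sqrt{38 \left(5 \cdot 0 + 1\right) \left(-91\right) - 3176015} = \sqrt{38 \left(0 + 1\right) \left(-91\right) - 3176015} = \sqrt{38 \cdot 1 \left(-91\right) - 3176015} = \sqrt{38 \left(-91\right) - 3176015} = \sqrt{-3458 - 3176015} = \sqrt{-3179473} = i \sqrt{3179473}$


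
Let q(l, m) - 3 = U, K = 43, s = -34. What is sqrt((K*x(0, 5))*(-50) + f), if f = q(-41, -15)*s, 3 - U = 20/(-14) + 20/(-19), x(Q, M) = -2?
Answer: 2*sqrt(17740471)/133 ≈ 63.338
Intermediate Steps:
U = 729/133 (U = 3 - (20/(-14) + 20/(-19)) = 3 - (20*(-1/14) + 20*(-1/19)) = 3 - (-10/7 - 20/19) = 3 - 1*(-330/133) = 3 + 330/133 = 729/133 ≈ 5.4812)
q(l, m) = 1128/133 (q(l, m) = 3 + 729/133 = 1128/133)
f = -38352/133 (f = (1128/133)*(-34) = -38352/133 ≈ -288.36)
sqrt((K*x(0, 5))*(-50) + f) = sqrt((43*(-2))*(-50) - 38352/133) = sqrt(-86*(-50) - 38352/133) = sqrt(4300 - 38352/133) = sqrt(533548/133) = 2*sqrt(17740471)/133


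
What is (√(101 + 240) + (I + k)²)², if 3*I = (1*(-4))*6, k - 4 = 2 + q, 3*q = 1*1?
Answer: 28246/81 + 50*√341/9 ≈ 451.31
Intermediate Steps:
q = ⅓ (q = (1*1)/3 = (⅓)*1 = ⅓ ≈ 0.33333)
k = 19/3 (k = 4 + (2 + ⅓) = 4 + 7/3 = 19/3 ≈ 6.3333)
I = -8 (I = ((1*(-4))*6)/3 = (-4*6)/3 = (⅓)*(-24) = -8)
(√(101 + 240) + (I + k)²)² = (√(101 + 240) + (-8 + 19/3)²)² = (√341 + (-5/3)²)² = (√341 + 25/9)² = (25/9 + √341)²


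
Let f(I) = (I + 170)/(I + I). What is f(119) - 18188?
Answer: -254615/14 ≈ -18187.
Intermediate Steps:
f(I) = (170 + I)/(2*I) (f(I) = (170 + I)/((2*I)) = (170 + I)*(1/(2*I)) = (170 + I)/(2*I))
f(119) - 18188 = (½)*(170 + 119)/119 - 18188 = (½)*(1/119)*289 - 18188 = 17/14 - 18188 = -254615/14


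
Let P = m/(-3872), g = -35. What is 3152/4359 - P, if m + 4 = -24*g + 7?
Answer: 15879181/16878048 ≈ 0.94082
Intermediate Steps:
m = 843 (m = -4 + (-24*(-35) + 7) = -4 + (840 + 7) = -4 + 847 = 843)
P = -843/3872 (P = 843/(-3872) = 843*(-1/3872) = -843/3872 ≈ -0.21772)
3152/4359 - P = 3152/4359 - 1*(-843/3872) = 3152*(1/4359) + 843/3872 = 3152/4359 + 843/3872 = 15879181/16878048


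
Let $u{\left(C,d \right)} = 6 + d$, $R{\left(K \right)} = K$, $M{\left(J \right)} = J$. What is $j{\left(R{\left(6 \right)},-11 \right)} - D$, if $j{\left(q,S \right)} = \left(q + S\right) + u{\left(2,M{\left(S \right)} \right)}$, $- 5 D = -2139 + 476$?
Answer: $- \frac{1713}{5} \approx -342.6$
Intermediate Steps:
$D = \frac{1663}{5}$ ($D = - \frac{-2139 + 476}{5} = \left(- \frac{1}{5}\right) \left(-1663\right) = \frac{1663}{5} \approx 332.6$)
$j{\left(q,S \right)} = 6 + q + 2 S$ ($j{\left(q,S \right)} = \left(q + S\right) + \left(6 + S\right) = \left(S + q\right) + \left(6 + S\right) = 6 + q + 2 S$)
$j{\left(R{\left(6 \right)},-11 \right)} - D = \left(6 + 6 + 2 \left(-11\right)\right) - \frac{1663}{5} = \left(6 + 6 - 22\right) - \frac{1663}{5} = -10 - \frac{1663}{5} = - \frac{1713}{5}$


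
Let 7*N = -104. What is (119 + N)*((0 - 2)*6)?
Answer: -8748/7 ≈ -1249.7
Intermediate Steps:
N = -104/7 (N = (⅐)*(-104) = -104/7 ≈ -14.857)
(119 + N)*((0 - 2)*6) = (119 - 104/7)*((0 - 2)*6) = 729*(-2*6)/7 = (729/7)*(-12) = -8748/7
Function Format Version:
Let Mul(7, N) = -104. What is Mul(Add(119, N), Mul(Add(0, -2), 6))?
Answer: Rational(-8748, 7) ≈ -1249.7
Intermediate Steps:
N = Rational(-104, 7) (N = Mul(Rational(1, 7), -104) = Rational(-104, 7) ≈ -14.857)
Mul(Add(119, N), Mul(Add(0, -2), 6)) = Mul(Add(119, Rational(-104, 7)), Mul(Add(0, -2), 6)) = Mul(Rational(729, 7), Mul(-2, 6)) = Mul(Rational(729, 7), -12) = Rational(-8748, 7)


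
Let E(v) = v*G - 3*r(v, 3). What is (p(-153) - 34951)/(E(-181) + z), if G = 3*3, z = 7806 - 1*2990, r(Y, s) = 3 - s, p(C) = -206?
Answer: -35157/3187 ≈ -11.031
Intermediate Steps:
z = 4816 (z = 7806 - 2990 = 4816)
G = 9
E(v) = 9*v (E(v) = v*9 - 3*(3 - 1*3) = 9*v - 3*(3 - 3) = 9*v - 3*0 = 9*v + 0 = 9*v)
(p(-153) - 34951)/(E(-181) + z) = (-206 - 34951)/(9*(-181) + 4816) = -35157/(-1629 + 4816) = -35157/3187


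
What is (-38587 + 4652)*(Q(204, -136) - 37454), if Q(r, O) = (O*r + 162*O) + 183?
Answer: 2953939945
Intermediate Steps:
Q(r, O) = 183 + 162*O + O*r (Q(r, O) = (162*O + O*r) + 183 = 183 + 162*O + O*r)
(-38587 + 4652)*(Q(204, -136) - 37454) = (-38587 + 4652)*((183 + 162*(-136) - 136*204) - 37454) = -33935*((183 - 22032 - 27744) - 37454) = -33935*(-49593 - 37454) = -33935*(-87047) = 2953939945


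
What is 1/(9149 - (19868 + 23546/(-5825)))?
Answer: -5825/62414629 ≈ -9.3327e-5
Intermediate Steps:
1/(9149 - (19868 + 23546/(-5825))) = 1/(9149 - (19868 + 23546*(-1/5825))) = 1/(9149 - (19868 - 23546/5825)) = 1/(9149 - 1*115707554/5825) = 1/(9149 - 115707554/5825) = 1/(-62414629/5825) = -5825/62414629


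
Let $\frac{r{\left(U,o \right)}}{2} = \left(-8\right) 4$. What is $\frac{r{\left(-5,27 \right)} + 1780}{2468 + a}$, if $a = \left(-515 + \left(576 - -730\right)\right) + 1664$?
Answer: $\frac{572}{1641} \approx 0.34857$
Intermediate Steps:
$r{\left(U,o \right)} = -64$ ($r{\left(U,o \right)} = 2 \left(\left(-8\right) 4\right) = 2 \left(-32\right) = -64$)
$a = 2455$ ($a = \left(-515 + \left(576 + 730\right)\right) + 1664 = \left(-515 + 1306\right) + 1664 = 791 + 1664 = 2455$)
$\frac{r{\left(-5,27 \right)} + 1780}{2468 + a} = \frac{-64 + 1780}{2468 + 2455} = \frac{1716}{4923} = 1716 \cdot \frac{1}{4923} = \frac{572}{1641}$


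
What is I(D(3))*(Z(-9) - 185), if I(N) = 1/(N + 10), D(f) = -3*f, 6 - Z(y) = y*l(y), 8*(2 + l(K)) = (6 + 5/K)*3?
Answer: -1429/8 ≈ -178.63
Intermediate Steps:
l(K) = 1/4 + 15/(8*K) (l(K) = -2 + ((6 + 5/K)*3)/8 = -2 + (18 + 15/K)/8 = -2 + (9/4 + 15/(8*K)) = 1/4 + 15/(8*K))
Z(y) = 33/8 - y/4 (Z(y) = 6 - y*(15 + 2*y)/(8*y) = 6 - (15/8 + y/4) = 6 + (-15/8 - y/4) = 33/8 - y/4)
I(N) = 1/(10 + N)
I(D(3))*(Z(-9) - 185) = ((33/8 - 1/4*(-9)) - 185)/(10 - 3*3) = ((33/8 + 9/4) - 185)/(10 - 9) = (51/8 - 185)/1 = 1*(-1429/8) = -1429/8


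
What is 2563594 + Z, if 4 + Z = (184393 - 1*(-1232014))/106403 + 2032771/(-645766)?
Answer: 16013514369995079/6246494518 ≈ 2.5636e+6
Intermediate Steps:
Z = 38502617387/6246494518 (Z = -4 + ((184393 - 1*(-1232014))/106403 + 2032771/(-645766)) = -4 + ((184393 + 1232014)*(1/106403) + 2032771*(-1/645766)) = -4 + (1416407*(1/106403) - 2032771/645766) = -4 + (1416407/106403 - 2032771/645766) = -4 + 63488595459/6246494518 = 38502617387/6246494518 ≈ 6.1639)
2563594 + Z = 2563594 + 38502617387/6246494518 = 16013514369995079/6246494518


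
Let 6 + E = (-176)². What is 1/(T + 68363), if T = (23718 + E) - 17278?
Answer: 1/105773 ≈ 9.4542e-6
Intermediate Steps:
E = 30970 (E = -6 + (-176)² = -6 + 30976 = 30970)
T = 37410 (T = (23718 + 30970) - 17278 = 54688 - 17278 = 37410)
1/(T + 68363) = 1/(37410 + 68363) = 1/105773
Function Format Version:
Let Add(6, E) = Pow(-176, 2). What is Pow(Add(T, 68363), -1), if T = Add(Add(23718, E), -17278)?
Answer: Rational(1, 105773) ≈ 9.4542e-6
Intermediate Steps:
E = 30970 (E = Add(-6, Pow(-176, 2)) = Add(-6, 30976) = 30970)
T = 37410 (T = Add(Add(23718, 30970), -17278) = Add(54688, -17278) = 37410)
Pow(Add(T, 68363), -1) = Pow(Add(37410, 68363), -1) = Pow(105773, -1) = Rational(1, 105773)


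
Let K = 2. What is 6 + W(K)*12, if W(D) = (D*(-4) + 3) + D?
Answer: -30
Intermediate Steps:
W(D) = 3 - 3*D (W(D) = (-4*D + 3) + D = (3 - 4*D) + D = 3 - 3*D)
6 + W(K)*12 = 6 + (3 - 3*2)*12 = 6 + (3 - 6)*12 = 6 - 3*12 = 6 - 36 = -30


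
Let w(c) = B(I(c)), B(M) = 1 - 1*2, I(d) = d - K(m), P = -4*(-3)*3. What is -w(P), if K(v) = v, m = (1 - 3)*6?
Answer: 1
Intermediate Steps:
m = -12 (m = -2*6 = -12)
P = 36 (P = 12*3 = 36)
I(d) = 12 + d (I(d) = d - 1*(-12) = d + 12 = 12 + d)
B(M) = -1 (B(M) = 1 - 2 = -1)
w(c) = -1
-w(P) = -1*(-1) = 1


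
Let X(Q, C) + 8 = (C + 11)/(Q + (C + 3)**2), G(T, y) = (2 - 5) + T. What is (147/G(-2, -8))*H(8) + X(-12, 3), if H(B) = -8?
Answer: 13667/60 ≈ 227.78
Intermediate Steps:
G(T, y) = -3 + T
X(Q, C) = -8 + (11 + C)/(Q + (3 + C)**2) (X(Q, C) = -8 + (C + 11)/(Q + (C + 3)**2) = -8 + (11 + C)/(Q + (3 + C)**2))
(147/G(-2, -8))*H(8) + X(-12, 3) = (147/(-3 - 2))*(-8) + (11 + 3 - 8*(-12) - 8*(3 + 3)**2)/(-12 + (3 + 3)**2) = (147/(-5))*(-8) + (11 + 3 + 96 - 8*6**2)/(-12 + 6**2) = (147*(-1/5))*(-8) + (11 + 3 + 96 - 8*36)/(-12 + 36) = -147/5*(-8) + (11 + 3 + 96 - 288)/24 = 1176/5 + (1/24)*(-178) = 1176/5 - 89/12 = 13667/60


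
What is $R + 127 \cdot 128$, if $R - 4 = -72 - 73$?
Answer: $16115$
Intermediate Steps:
$R = -141$ ($R = 4 - 145 = -141$)
$R + 127 \cdot 128 = -141 + 127 \cdot 128 = -141 + 16256 = 16115$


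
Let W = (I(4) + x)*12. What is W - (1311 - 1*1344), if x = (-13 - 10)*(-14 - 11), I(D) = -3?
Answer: 6897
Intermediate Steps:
x = 575 (x = -23*(-25) = 575)
W = 6864 (W = (-3 + 575)*12 = 572*12 = 6864)
W - (1311 - 1*1344) = 6864 - (1311 - 1*1344) = 6864 - (1311 - 1344) = 6864 - 1*(-33) = 6864 + 33 = 6897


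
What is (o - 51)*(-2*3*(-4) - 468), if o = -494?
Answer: 241980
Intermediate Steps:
(o - 51)*(-2*3*(-4) - 468) = (-494 - 51)*(-2*3*(-4) - 468) = -545*(-6*(-4) - 468) = -545*(24 - 468) = -545*(-444) = 241980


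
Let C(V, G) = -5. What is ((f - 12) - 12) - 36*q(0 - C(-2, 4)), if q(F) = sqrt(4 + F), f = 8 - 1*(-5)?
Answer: -119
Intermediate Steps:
f = 13 (f = 8 + 5 = 13)
((f - 12) - 12) - 36*q(0 - C(-2, 4)) = ((13 - 12) - 12) - 36*sqrt(4 + (0 - 1*(-5))) = (1 - 12) - 36*sqrt(4 + (0 + 5)) = -11 - 36*sqrt(4 + 5) = -11 - 36*sqrt(9) = -11 - 36*3 = -11 - 108 = -119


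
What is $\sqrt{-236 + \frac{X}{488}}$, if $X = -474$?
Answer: $\frac{i \sqrt{3527081}}{122} \approx 15.394 i$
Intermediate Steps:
$\sqrt{-236 + \frac{X}{488}} = \sqrt{-236 - \frac{474}{488}} = \sqrt{-236 - \frac{237}{244}} = \sqrt{- \frac{57821}{244}} = \frac{i \sqrt{3527081}}{122}$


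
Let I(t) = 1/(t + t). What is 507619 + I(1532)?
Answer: 1555344617/3064 ≈ 5.0762e+5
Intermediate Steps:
I(t) = 1/(2*t)
507619 + I(1532) = 507619 + (1/2)/1532 = 507619 + (1/2)*(1/1532) = 507619 + 1/3064 = 1555344617/3064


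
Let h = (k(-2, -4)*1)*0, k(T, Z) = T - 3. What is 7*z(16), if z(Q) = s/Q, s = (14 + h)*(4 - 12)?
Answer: -49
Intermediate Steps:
k(T, Z) = -3 + T
h = 0 (h = ((-3 - 2)*1)*0 = -5*1*0 = -5*0 = 0)
s = -112 (s = (14 + 0)*(4 - 12) = 14*(-8) = -112)
z(Q) = -112/Q
7*z(16) = 7*(-112/16) = 7*(-112*1/16) = 7*(-7) = -49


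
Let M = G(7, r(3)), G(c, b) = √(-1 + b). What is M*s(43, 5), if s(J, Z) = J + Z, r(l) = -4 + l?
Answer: 48*I*√2 ≈ 67.882*I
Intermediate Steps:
M = I*√2 (M = √(-1 + (-4 + 3)) = √(-1 - 1) = √(-2) = I*√2 ≈ 1.4142*I)
M*s(43, 5) = (I*√2)*(43 + 5) = (I*√2)*48 = 48*I*√2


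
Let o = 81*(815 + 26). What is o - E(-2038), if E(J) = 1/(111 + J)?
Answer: 131269168/1927 ≈ 68121.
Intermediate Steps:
o = 68121 (o = 81*841 = 68121)
o - E(-2038) = 68121 - 1/(111 - 2038) = 68121 - 1/(-1927) = 68121 - 1*(-1/1927) = 68121 + 1/1927 = 131269168/1927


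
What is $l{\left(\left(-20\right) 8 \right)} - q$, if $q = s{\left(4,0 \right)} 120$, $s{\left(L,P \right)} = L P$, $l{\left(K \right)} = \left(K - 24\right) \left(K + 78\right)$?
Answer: $15088$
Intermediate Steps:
$l{\left(K \right)} = \left(-24 + K\right) \left(78 + K\right)$
$q = 0$ ($q = 4 \cdot 0 \cdot 120 = 0 \cdot 120 = 0$)
$l{\left(\left(-20\right) 8 \right)} - q = \left(-1872 + \left(\left(-20\right) 8\right)^{2} + 54 \left(\left(-20\right) 8\right)\right) - 0 = \left(-1872 + \left(-160\right)^{2} + 54 \left(-160\right)\right) + 0 = \left(-1872 + 25600 - 8640\right) + 0 = 15088 + 0 = 15088$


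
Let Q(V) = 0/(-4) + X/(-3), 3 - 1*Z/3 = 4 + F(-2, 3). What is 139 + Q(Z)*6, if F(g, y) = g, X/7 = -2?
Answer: 167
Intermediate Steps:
X = -14 (X = 7*(-2) = -14)
Z = 3 (Z = 9 - 3*(4 - 2) = 9 - 3*2 = 9 - 6 = 3)
Q(V) = 14/3 (Q(V) = 0/(-4) - 14/(-3) = 0*(-1/4) - 14*(-1/3) = 0 + 14/3 = 14/3)
139 + Q(Z)*6 = 139 + (14/3)*6 = 139 + 28 = 167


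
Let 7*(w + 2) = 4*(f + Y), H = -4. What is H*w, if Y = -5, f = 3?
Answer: 88/7 ≈ 12.571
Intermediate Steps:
w = -22/7 (w = -2 + (4*(3 - 5))/7 = -2 + (4*(-2))/7 = -2 + (⅐)*(-8) = -2 - 8/7 = -22/7 ≈ -3.1429)
H*w = -4*(-22/7) = 88/7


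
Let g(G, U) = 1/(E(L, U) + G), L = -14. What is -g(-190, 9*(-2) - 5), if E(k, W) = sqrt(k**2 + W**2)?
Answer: 38/7075 + sqrt(29)/7075 ≈ 0.0061322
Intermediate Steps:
E(k, W) = sqrt(W**2 + k**2)
g(G, U) = 1/(G + sqrt(196 + U**2)) (g(G, U) = 1/(sqrt(U**2 + (-14)**2) + G) = 1/(sqrt(U**2 + 196) + G) = 1/(sqrt(196 + U**2) + G) = 1/(G + sqrt(196 + U**2)))
-g(-190, 9*(-2) - 5) = -1/(-190 + sqrt(196 + (9*(-2) - 5)**2)) = -1/(-190 + sqrt(196 + (-18 - 5)**2)) = -1/(-190 + sqrt(196 + (-23)**2)) = -1/(-190 + sqrt(196 + 529)) = -1/(-190 + sqrt(725)) = -1/(-190 + 5*sqrt(29))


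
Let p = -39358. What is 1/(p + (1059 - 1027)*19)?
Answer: -1/38750 ≈ -2.5806e-5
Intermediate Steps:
1/(p + (1059 - 1027)*19) = 1/(-39358 + (1059 - 1027)*19) = 1/(-39358 + 32*19) = 1/(-39358 + 608) = 1/(-38750) = -1/38750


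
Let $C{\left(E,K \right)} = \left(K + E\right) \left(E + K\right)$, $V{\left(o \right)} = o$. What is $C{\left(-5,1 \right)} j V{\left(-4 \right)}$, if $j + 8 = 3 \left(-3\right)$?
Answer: $1088$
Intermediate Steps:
$j = -17$ ($j = -8 + 3 \left(-3\right) = -8 - 9 = -17$)
$C{\left(E,K \right)} = \left(E + K\right)^{2}$ ($C{\left(E,K \right)} = \left(E + K\right) \left(E + K\right) = \left(E + K\right)^{2}$)
$C{\left(-5,1 \right)} j V{\left(-4 \right)} = \left(-5 + 1\right)^{2} \left(-17\right) \left(-4\right) = \left(-4\right)^{2} \left(-17\right) \left(-4\right) = 16 \left(-17\right) \left(-4\right) = \left(-272\right) \left(-4\right) = 1088$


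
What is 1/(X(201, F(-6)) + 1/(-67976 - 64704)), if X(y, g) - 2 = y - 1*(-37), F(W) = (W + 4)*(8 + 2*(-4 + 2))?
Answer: 132680/31843199 ≈ 0.0041667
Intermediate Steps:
F(W) = 16 + 4*W (F(W) = (4 + W)*(8 + 2*(-2)) = (4 + W)*(8 - 4) = (4 + W)*4 = 16 + 4*W)
X(y, g) = 39 + y (X(y, g) = 2 + (y - 1*(-37)) = 2 + (y + 37) = 2 + (37 + y) = 39 + y)
1/(X(201, F(-6)) + 1/(-67976 - 64704)) = 1/((39 + 201) + 1/(-67976 - 64704)) = 1/(240 + 1/(-132680)) = 1/(240 - 1/132680) = 1/(31843199/132680) = 132680/31843199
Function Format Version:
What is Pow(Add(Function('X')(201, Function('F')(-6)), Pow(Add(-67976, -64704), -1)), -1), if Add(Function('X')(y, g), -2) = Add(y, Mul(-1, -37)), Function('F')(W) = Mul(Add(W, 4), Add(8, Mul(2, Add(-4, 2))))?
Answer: Rational(132680, 31843199) ≈ 0.0041667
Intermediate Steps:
Function('F')(W) = Add(16, Mul(4, W)) (Function('F')(W) = Mul(Add(4, W), Add(8, Mul(2, -2))) = Mul(Add(4, W), Add(8, -4)) = Mul(Add(4, W), 4) = Add(16, Mul(4, W)))
Function('X')(y, g) = Add(39, y) (Function('X')(y, g) = Add(2, Add(y, Mul(-1, -37))) = Add(2, Add(y, 37)) = Add(2, Add(37, y)) = Add(39, y))
Pow(Add(Function('X')(201, Function('F')(-6)), Pow(Add(-67976, -64704), -1)), -1) = Pow(Add(Add(39, 201), Pow(Add(-67976, -64704), -1)), -1) = Pow(Add(240, Pow(-132680, -1)), -1) = Pow(Add(240, Rational(-1, 132680)), -1) = Pow(Rational(31843199, 132680), -1) = Rational(132680, 31843199)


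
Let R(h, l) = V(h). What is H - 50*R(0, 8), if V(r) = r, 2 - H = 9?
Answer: -7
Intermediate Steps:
H = -7 (H = 2 - 1*9 = 2 - 9 = -7)
R(h, l) = h
H - 50*R(0, 8) = -7 - 50*0 = -7 + 0 = -7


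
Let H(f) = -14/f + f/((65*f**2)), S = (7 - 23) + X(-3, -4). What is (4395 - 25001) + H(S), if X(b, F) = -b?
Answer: -17411161/845 ≈ -20605.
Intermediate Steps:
S = -13 (S = (7 - 23) - 1*(-3) = -16 + 3 = -13)
H(f) = -909/(65*f) (H(f) = -14/f + f*(1/(65*f**2)) = -14/f + 1/(65*f) = -909/(65*f))
(4395 - 25001) + H(S) = (4395 - 25001) - 909/65/(-13) = -20606 - 909/65*(-1/13) = -20606 + 909/845 = -17411161/845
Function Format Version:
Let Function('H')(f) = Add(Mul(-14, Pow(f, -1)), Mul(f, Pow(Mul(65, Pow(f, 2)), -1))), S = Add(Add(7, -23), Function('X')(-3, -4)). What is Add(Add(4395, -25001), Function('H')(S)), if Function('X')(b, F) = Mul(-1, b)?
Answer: Rational(-17411161, 845) ≈ -20605.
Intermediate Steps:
S = -13 (S = Add(Add(7, -23), Mul(-1, -3)) = Add(-16, 3) = -13)
Function('H')(f) = Mul(Rational(-909, 65), Pow(f, -1)) (Function('H')(f) = Add(Mul(-14, Pow(f, -1)), Mul(f, Mul(Rational(1, 65), Pow(f, -2)))) = Add(Mul(-14, Pow(f, -1)), Mul(Rational(1, 65), Pow(f, -1))) = Mul(Rational(-909, 65), Pow(f, -1)))
Add(Add(4395, -25001), Function('H')(S)) = Add(Add(4395, -25001), Mul(Rational(-909, 65), Pow(-13, -1))) = Add(-20606, Mul(Rational(-909, 65), Rational(-1, 13))) = Add(-20606, Rational(909, 845)) = Rational(-17411161, 845)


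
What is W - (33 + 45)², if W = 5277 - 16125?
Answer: -16932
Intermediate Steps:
W = -10848
W - (33 + 45)² = -10848 - (33 + 45)² = -10848 - 1*78² = -10848 - 1*6084 = -10848 - 6084 = -16932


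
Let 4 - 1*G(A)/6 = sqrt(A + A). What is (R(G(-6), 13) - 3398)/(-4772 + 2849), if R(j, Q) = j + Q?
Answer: 3361/1923 + 4*I*sqrt(3)/641 ≈ 1.7478 + 0.010808*I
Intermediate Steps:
G(A) = 24 - 6*sqrt(2)*sqrt(A) (G(A) = 24 - 6*sqrt(A + A) = 24 - 6*sqrt(2)*sqrt(A))
R(j, Q) = Q + j
(R(G(-6), 13) - 3398)/(-4772 + 2849) = ((13 + (24 - 6*sqrt(2)*sqrt(-6))) - 3398)/(-4772 + 2849) = ((13 + (24 - 6*sqrt(2)*I*sqrt(6))) - 3398)/(-1923) = ((13 + (24 - 12*I*sqrt(3))) - 3398)*(-1/1923) = ((37 - 12*I*sqrt(3)) - 3398)*(-1/1923) = (-3361 - 12*I*sqrt(3))*(-1/1923) = 3361/1923 + 4*I*sqrt(3)/641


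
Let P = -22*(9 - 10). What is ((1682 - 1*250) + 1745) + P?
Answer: 3199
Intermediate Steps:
P = 22 (P = -22*(-1) = 22)
((1682 - 1*250) + 1745) + P = ((1682 - 1*250) + 1745) + 22 = ((1682 - 250) + 1745) + 22 = (1432 + 1745) + 22 = 3177 + 22 = 3199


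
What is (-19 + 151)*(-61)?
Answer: -8052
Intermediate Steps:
(-19 + 151)*(-61) = 132*(-61) = -8052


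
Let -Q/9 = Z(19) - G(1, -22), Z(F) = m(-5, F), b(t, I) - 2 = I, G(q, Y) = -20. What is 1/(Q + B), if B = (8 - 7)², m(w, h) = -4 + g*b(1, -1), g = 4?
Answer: -1/179 ≈ -0.0055866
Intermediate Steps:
b(t, I) = 2 + I
m(w, h) = 0 (m(w, h) = -4 + 4*(2 - 1) = -4 + 4*1 = -4 + 4 = 0)
B = 1 (B = 1² = 1)
Z(F) = 0
Q = -180 (Q = -9*(0 - 1*(-20)) = -9*(0 + 20) = -9*20 = -180)
1/(Q + B) = 1/(-180 + 1) = 1/(-179) = -1/179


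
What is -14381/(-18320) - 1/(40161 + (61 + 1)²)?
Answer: 126563517/161234320 ≈ 0.78497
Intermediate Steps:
-14381/(-18320) - 1/(40161 + (61 + 1)²) = -14381*(-1/18320) - 1/(40161 + 62²) = 14381/18320 - 1/(40161 + 3844) = 14381/18320 - 1/44005 = 126563517/161234320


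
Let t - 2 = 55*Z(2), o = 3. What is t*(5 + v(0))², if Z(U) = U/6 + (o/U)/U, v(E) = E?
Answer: 18475/12 ≈ 1539.6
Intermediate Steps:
Z(U) = 3/U² + U/6 (Z(U) = U/6 + (3/U)/U = U*(⅙) + 3/U² = U/6 + 3/U² = 3/U² + U/6)
t = 739/12 (t = 2 + 55*(3/2² + (⅙)*2) = 2 + 55*(3*(¼) + ⅓) = 2 + 55*(¾ + ⅓) = 2 + 55*(13/12) = 2 + 715/12 = 739/12 ≈ 61.583)
t*(5 + v(0))² = 739*(5 + 0)²/12 = (739/12)*5² = (739/12)*25 = 18475/12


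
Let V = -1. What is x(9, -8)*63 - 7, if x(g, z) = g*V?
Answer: -574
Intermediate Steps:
x(g, z) = -g (x(g, z) = g*(-1) = -g)
x(9, -8)*63 - 7 = -1*9*63 - 7 = -9*63 - 7 = -567 - 7 = -574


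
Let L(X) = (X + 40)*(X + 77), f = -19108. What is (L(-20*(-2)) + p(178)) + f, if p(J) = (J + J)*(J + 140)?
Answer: 103460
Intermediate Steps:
p(J) = 2*J*(140 + J) (p(J) = (2*J)*(140 + J) = 2*J*(140 + J))
L(X) = (40 + X)*(77 + X)
(L(-20*(-2)) + p(178)) + f = ((3080 + (-20*(-2))² + 117*(-20*(-2))) + 2*178*(140 + 178)) - 19108 = ((3080 + 40² + 117*40) + 2*178*318) - 19108 = ((3080 + 1600 + 4680) + 113208) - 19108 = (9360 + 113208) - 19108 = 122568 - 19108 = 103460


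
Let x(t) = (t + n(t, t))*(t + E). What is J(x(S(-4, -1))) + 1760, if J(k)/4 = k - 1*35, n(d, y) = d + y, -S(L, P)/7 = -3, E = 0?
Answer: 6912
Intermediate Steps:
S(L, P) = 21 (S(L, P) = -7*(-3) = 21)
x(t) = 3*t² (x(t) = (t + (t + t))*(t + 0) = (t + 2*t)*t = (3*t)*t = 3*t²)
J(k) = -140 + 4*k (J(k) = 4*(k - 1*35) = 4*(k - 35) = 4*(-35 + k) = -140 + 4*k)
J(x(S(-4, -1))) + 1760 = (-140 + 4*(3*21²)) + 1760 = (-140 + 4*(3*441)) + 1760 = (-140 + 4*1323) + 1760 = (-140 + 5292) + 1760 = 5152 + 1760 = 6912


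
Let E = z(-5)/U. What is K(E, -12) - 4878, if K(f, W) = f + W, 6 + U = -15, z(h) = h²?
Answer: -102715/21 ≈ -4891.2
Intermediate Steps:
U = -21 (U = -6 - 15 = -21)
E = -25/21 (E = (-5)²/(-21) = 25*(-1/21) = -25/21 ≈ -1.1905)
K(f, W) = W + f
K(E, -12) - 4878 = (-12 - 25/21) - 4878 = -277/21 - 4878 = -102715/21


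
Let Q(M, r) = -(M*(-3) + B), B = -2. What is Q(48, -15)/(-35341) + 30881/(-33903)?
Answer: -1096315259/1198165923 ≈ -0.91499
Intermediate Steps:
Q(M, r) = 2 + 3*M (Q(M, r) = -(M*(-3) - 2) = -(-3*M - 2) = -(-2 - 3*M) = 2 + 3*M)
Q(48, -15)/(-35341) + 30881/(-33903) = (2 + 3*48)/(-35341) + 30881/(-33903) = (2 + 144)*(-1/35341) + 30881*(-1/33903) = 146*(-1/35341) - 30881/33903 = -146/35341 - 30881/33903 = -1096315259/1198165923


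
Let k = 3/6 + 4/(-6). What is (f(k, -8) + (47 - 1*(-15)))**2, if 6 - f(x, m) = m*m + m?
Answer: 144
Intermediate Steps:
k = -1/6 (k = 3*(1/6) + 4*(-1/6) = 1/2 - 2/3 = -1/6 ≈ -0.16667)
f(x, m) = 6 - m - m**2 (f(x, m) = 6 - (m*m + m) = 6 - (m**2 + m) = 6 - (m + m**2) = 6 + (-m - m**2) = 6 - m - m**2)
(f(k, -8) + (47 - 1*(-15)))**2 = ((6 - 1*(-8) - 1*(-8)**2) + (47 - 1*(-15)))**2 = ((6 + 8 - 1*64) + (47 + 15))**2 = ((6 + 8 - 64) + 62)**2 = (-50 + 62)**2 = 12**2 = 144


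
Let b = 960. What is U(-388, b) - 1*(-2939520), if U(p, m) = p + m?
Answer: 2940092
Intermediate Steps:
U(p, m) = m + p
U(-388, b) - 1*(-2939520) = (960 - 388) - 1*(-2939520) = 572 + 2939520 = 2940092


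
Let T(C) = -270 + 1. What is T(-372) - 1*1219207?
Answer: -1219476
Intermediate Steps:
T(C) = -269
T(-372) - 1*1219207 = -269 - 1*1219207 = -269 - 1219207 = -1219476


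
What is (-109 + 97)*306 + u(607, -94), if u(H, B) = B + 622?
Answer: -3144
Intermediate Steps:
u(H, B) = 622 + B
(-109 + 97)*306 + u(607, -94) = (-109 + 97)*306 + (622 - 94) = -12*306 + 528 = -3672 + 528 = -3144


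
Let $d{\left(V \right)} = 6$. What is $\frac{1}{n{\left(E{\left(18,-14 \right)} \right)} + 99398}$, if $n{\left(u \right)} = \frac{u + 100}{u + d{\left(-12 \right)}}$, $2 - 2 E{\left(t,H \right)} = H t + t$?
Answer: $\frac{62}{6162785} \approx 1.006 \cdot 10^{-5}$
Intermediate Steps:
$E{\left(t,H \right)} = 1 - \frac{t}{2} - \frac{H t}{2}$ ($E{\left(t,H \right)} = 1 - \frac{H t + t}{2} = 1 - \frac{t + H t}{2} = 1 - \left(\frac{t}{2} + \frac{H t}{2}\right) = 1 - \frac{t}{2} - \frac{H t}{2}$)
$n{\left(u \right)} = \frac{100 + u}{6 + u}$ ($n{\left(u \right)} = \frac{u + 100}{u + 6} = \frac{100 + u}{6 + u}$)
$\frac{1}{n{\left(E{\left(18,-14 \right)} \right)} + 99398} = \frac{1}{\frac{100 - \left(8 - 126\right)}{6 - \left(8 - 126\right)} + 99398} = \frac{1}{\frac{100 + \left(1 - 9 + 126\right)}{6 + \left(1 - 9 + 126\right)} + 99398} = \frac{1}{\frac{100 + 118}{6 + 118} + 99398} = \frac{1}{\frac{1}{124} \cdot 218 + 99398} = \frac{1}{\frac{109}{62} + 99398} = \frac{1}{\frac{6162785}{62}} = \frac{62}{6162785}$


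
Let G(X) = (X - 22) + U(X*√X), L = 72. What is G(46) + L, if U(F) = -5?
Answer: 91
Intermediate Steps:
G(X) = -27 + X (G(X) = (X - 22) - 5 = (-22 + X) - 5 = -27 + X)
G(46) + L = (-27 + 46) + 72 = 19 + 72 = 91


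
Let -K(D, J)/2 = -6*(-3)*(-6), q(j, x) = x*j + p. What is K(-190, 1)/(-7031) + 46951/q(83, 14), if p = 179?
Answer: 329822825/9428571 ≈ 34.981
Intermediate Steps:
q(j, x) = 179 + j*x (q(j, x) = x*j + 179 = j*x + 179 = 179 + j*x)
K(D, J) = 216 (K(D, J) = -2*(-6*(-3))*(-6) = -36*(-6) = -2*(-108) = 216)
K(-190, 1)/(-7031) + 46951/q(83, 14) = 216/(-7031) + 46951/(179 + 83*14) = 216*(-1/7031) + 46951/(179 + 1162) = -216/7031 + 46951/1341 = 329822825/9428571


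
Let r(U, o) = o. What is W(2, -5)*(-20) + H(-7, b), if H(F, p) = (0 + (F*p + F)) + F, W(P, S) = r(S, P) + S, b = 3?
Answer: 25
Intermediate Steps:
W(P, S) = P + S
H(F, p) = 2*F + F*p (H(F, p) = (0 + (F + F*p)) + F = (F + F*p) + F = 2*F + F*p)
W(2, -5)*(-20) + H(-7, b) = (2 - 5)*(-20) - 7*(2 + 3) = -3*(-20) - 7*5 = 60 - 35 = 25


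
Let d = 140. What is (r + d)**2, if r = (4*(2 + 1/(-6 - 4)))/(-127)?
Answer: 7896455044/403225 ≈ 19583.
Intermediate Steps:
r = -38/635 (r = (4*(2 + 1/(-10)))*(-1/127) = (4*(2 - 1/10))*(-1/127) = (4*(19/10))*(-1/127) = (38/5)*(-1/127) = -38/635 ≈ -0.059843)
(r + d)**2 = (-38/635 + 140)**2 = (88862/635)**2 = 7896455044/403225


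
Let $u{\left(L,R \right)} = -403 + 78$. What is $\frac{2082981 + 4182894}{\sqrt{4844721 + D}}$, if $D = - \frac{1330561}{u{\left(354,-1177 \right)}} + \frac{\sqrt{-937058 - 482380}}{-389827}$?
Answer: $\frac{31329375 \sqrt{5067751}}{\sqrt{614314680914722 - 325 i \sqrt{1419438}}} \approx 2845.5 + 8.9678 \cdot 10^{-7} i$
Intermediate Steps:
$u{\left(L,R \right)} = -325$
$D = \frac{1330561}{325} - \frac{i \sqrt{1419438}}{389827}$ ($D = - \frac{1330561}{-325} + \frac{\sqrt{-937058 - 482380}}{-389827} = \left(-1330561\right) \left(- \frac{1}{325}\right) + \sqrt{-1419438} \left(- \frac{1}{389827}\right) = \frac{1330561}{325} + i \sqrt{1419438} \left(- \frac{1}{389827}\right) = \frac{1330561}{325} - \frac{i \sqrt{1419438}}{389827} \approx 4094.0 - 0.0030562 i$)
$\frac{2082981 + 4182894}{\sqrt{4844721 + D}} = \frac{2082981 + 4182894}{\sqrt{4844721 + \left(\frac{1330561}{325} - \frac{i \sqrt{1419438}}{389827}\right)}} = \frac{6265875}{\sqrt{\frac{1575864886}{325} - \frac{i \sqrt{1419438}}{389827}}}$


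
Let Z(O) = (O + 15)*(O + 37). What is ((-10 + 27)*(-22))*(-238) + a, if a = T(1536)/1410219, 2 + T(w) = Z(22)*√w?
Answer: 125526413626/1410219 + 34928*√6/1410219 ≈ 89012.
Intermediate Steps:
Z(O) = (15 + O)*(37 + O)
T(w) = -2 + 2183*√w (T(w) = -2 + (555 + 22² + 52*22)*√w = -2 + (555 + 484 + 1144)*√w = -2 + 2183*√w)
a = -2/1410219 + 34928*√6/1410219 (a = (-2 + 2183*√1536)/1410219 = (-2 + 2183*(16*√6))*(1/1410219) = (-2 + 34928*√6)*(1/1410219) = -2/1410219 + 34928*√6/1410219 ≈ 0.060667)
((-10 + 27)*(-22))*(-238) + a = ((-10 + 27)*(-22))*(-238) + (-2/1410219 + 34928*√6/1410219) = (17*(-22))*(-238) + (-2/1410219 + 34928*√6/1410219) = -374*(-238) + (-2/1410219 + 34928*√6/1410219) = 89012 + (-2/1410219 + 34928*√6/1410219) = 125526413626/1410219 + 34928*√6/1410219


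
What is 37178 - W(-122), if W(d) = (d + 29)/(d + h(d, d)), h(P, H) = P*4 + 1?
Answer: 7547103/203 ≈ 37178.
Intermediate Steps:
h(P, H) = 1 + 4*P (h(P, H) = 4*P + 1 = 1 + 4*P)
W(d) = (29 + d)/(1 + 5*d) (W(d) = (d + 29)/(d + (1 + 4*d)) = (29 + d)/(1 + 5*d))
37178 - W(-122) = 37178 - (29 - 122)/(1 + 5*(-122)) = 37178 - (-93)/(1 - 610) = 37178 - (-93)/(-609) = 37178 - (-1)*(-93)/609 = 37178 - 1*31/203 = 37178 - 31/203 = 7547103/203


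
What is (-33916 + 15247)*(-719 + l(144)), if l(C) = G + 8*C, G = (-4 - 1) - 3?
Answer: -7934325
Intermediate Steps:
G = -8 (G = -5 - 3 = -8)
l(C) = -8 + 8*C
(-33916 + 15247)*(-719 + l(144)) = (-33916 + 15247)*(-719 + (-8 + 8*144)) = -18669*(-719 + (-8 + 1152)) = -18669*(-719 + 1144) = -18669*425 = -7934325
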